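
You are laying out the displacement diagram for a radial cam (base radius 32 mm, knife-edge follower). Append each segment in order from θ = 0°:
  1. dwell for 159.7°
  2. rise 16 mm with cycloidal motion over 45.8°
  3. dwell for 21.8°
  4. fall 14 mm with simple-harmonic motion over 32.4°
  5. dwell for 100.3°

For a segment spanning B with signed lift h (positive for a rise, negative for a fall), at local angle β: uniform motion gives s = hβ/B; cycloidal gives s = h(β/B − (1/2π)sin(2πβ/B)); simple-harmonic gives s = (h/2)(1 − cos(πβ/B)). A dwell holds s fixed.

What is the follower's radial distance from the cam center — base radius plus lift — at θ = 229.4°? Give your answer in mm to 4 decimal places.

seg 1 [0°–159.7°] dwell: s stays 0.0000
seg 2 [159.7°–205.5°] cycloidal, h=16: full span → s += 16 → s = 16.0000
seg 3 [205.5°–227.3°] dwell: s stays 16.0000
seg 4 [227.3°–259.7°] simple-harmonic, h=-14: θ=229.4° here. β=2.1, B=32.4. -14/2·(1 − cos(π·0.0648)) = -0.1446 → s = 15.8554
radial distance = base radius + s = 32 + 15.8554 = 47.8554

47.8554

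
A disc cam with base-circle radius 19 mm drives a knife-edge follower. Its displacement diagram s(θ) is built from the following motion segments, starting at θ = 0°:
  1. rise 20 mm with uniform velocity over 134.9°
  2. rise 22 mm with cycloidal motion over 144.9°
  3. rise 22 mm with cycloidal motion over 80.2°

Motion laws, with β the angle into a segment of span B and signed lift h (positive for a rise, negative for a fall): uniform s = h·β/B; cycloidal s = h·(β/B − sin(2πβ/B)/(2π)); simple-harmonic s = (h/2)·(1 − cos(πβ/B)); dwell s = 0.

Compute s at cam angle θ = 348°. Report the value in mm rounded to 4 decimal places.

seg 1 [0°–134.9°] uniform, h=20: full span → s += 20 → s = 20.0000
seg 2 [134.9°–279.8°] cycloidal, h=22: full span → s += 22 → s = 42.0000
seg 3 [279.8°–360°] cycloidal, h=22: θ=348° here. β=68.2, B=80.2. 22·(0.8504 − sin(2π·0.8504)/(2π)) = 21.5361 → s = 63.5361

63.5361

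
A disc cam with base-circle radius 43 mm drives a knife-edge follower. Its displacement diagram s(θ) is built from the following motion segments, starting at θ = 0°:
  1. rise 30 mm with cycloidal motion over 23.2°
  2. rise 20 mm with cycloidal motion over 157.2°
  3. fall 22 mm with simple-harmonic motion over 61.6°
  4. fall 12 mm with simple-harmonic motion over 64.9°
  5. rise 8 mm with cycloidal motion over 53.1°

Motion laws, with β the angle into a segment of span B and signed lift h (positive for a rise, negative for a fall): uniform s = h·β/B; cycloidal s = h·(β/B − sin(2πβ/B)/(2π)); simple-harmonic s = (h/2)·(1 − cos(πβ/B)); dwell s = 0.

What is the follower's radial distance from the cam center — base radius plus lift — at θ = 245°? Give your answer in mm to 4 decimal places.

seg 1 [0°–23.2°] cycloidal, h=30: full span → s += 30 → s = 30.0000
seg 2 [23.2°–180.4°] cycloidal, h=20: full span → s += 20 → s = 50.0000
seg 3 [180.4°–242°] simple-harmonic, h=-22: full span → s += -22 → s = 28.0000
seg 4 [242°–306.9°] simple-harmonic, h=-12: θ=245° here. β=3, B=64.9. -12/2·(1 − cos(π·0.0462)) = -0.0632 → s = 27.9368
radial distance = base radius + s = 43 + 27.9368 = 70.9368

70.9368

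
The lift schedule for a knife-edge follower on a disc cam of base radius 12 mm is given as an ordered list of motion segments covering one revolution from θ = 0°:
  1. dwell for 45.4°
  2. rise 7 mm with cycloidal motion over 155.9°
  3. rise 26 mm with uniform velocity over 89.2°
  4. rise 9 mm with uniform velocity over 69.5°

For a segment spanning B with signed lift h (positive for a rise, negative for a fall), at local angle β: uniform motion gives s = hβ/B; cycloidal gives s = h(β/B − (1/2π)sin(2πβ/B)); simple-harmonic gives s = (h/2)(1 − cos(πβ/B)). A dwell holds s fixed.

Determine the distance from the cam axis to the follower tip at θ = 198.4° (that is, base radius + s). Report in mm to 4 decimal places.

seg 1 [0°–45.4°] dwell: s stays 0.0000
seg 2 [45.4°–201.3°] cycloidal, h=7: θ=198.4° here. β=153, B=155.9. 7·(0.9814 − sin(2π·0.9814)/(2π)) = 6.9997 → s = 6.9997
radial distance = base radius + s = 12 + 6.9997 = 18.9997

18.9997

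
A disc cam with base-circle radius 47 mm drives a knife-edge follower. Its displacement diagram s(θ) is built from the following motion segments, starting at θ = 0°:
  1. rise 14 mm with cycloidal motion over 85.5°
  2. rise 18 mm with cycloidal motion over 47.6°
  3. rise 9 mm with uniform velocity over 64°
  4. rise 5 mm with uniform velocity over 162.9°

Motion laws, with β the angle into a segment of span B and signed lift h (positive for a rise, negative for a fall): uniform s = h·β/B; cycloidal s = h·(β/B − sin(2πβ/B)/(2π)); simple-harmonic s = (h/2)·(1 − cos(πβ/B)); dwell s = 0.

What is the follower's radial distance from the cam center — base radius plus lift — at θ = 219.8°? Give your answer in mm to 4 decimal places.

seg 1 [0°–85.5°] cycloidal, h=14: full span → s += 14 → s = 14.0000
seg 2 [85.5°–133.1°] cycloidal, h=18: full span → s += 18 → s = 32.0000
seg 3 [133.1°–197.1°] uniform, h=9: full span → s += 9 → s = 41.0000
seg 4 [197.1°–360°] uniform, h=5: θ=219.8° here. β=22.7, B=162.9. 5·22.7/162.9 = 0.6967 → s = 41.6967
radial distance = base radius + s = 47 + 41.6967 = 88.6967

88.6967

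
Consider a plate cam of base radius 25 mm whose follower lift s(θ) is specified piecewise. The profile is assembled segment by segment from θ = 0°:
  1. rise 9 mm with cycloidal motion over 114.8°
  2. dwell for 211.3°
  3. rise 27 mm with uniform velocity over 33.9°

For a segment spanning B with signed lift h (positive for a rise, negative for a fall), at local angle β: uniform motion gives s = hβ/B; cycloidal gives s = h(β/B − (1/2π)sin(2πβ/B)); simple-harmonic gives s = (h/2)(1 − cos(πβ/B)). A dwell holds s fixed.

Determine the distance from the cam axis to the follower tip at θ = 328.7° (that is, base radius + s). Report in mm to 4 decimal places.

seg 1 [0°–114.8°] cycloidal, h=9: full span → s += 9 → s = 9.0000
seg 2 [114.8°–326.1°] dwell: s stays 9.0000
seg 3 [326.1°–360°] uniform, h=27: θ=328.7° here. β=2.6, B=33.9. 27·2.6/33.9 = 2.0708 → s = 11.0708
radial distance = base radius + s = 25 + 11.0708 = 36.0708

36.0708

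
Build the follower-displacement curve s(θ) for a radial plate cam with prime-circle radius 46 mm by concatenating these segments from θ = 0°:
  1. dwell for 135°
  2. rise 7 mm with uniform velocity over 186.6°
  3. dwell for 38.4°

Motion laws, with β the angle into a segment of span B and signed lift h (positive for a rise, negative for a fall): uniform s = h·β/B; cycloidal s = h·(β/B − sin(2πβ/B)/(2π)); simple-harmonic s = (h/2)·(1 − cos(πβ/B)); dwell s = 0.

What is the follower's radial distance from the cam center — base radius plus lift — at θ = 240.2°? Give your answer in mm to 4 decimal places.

seg 1 [0°–135°] dwell: s stays 0.0000
seg 2 [135°–321.6°] uniform, h=7: θ=240.2° here. β=105.2, B=186.6. 7·105.2/186.6 = 3.9464 → s = 3.9464
radial distance = base radius + s = 46 + 3.9464 = 49.9464

49.9464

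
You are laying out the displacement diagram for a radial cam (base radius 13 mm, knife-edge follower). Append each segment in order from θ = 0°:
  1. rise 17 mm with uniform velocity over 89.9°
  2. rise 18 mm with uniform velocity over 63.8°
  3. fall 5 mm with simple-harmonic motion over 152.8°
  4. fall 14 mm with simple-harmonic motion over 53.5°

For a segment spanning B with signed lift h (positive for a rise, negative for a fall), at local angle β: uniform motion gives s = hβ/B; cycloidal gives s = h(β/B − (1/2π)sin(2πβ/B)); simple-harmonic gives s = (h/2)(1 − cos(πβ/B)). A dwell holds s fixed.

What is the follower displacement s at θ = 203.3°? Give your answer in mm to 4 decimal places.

seg 1 [0°–89.9°] uniform, h=17: full span → s += 17 → s = 17.0000
seg 2 [89.9°–153.7°] uniform, h=18: full span → s += 18 → s = 35.0000
seg 3 [153.7°–306.5°] simple-harmonic, h=-5: θ=203.3° here. β=49.6, B=152.8. -5/2·(1 − cos(π·0.3246)) = -1.1911 → s = 33.8089

33.8089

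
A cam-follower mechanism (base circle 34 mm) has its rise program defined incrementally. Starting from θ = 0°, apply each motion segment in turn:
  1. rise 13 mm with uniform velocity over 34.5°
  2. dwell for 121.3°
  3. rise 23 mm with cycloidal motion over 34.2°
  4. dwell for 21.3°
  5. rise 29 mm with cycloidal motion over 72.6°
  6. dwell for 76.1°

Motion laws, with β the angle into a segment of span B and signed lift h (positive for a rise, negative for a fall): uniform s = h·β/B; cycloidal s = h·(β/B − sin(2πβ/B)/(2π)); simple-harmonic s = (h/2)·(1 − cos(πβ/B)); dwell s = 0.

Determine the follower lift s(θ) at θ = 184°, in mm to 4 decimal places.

seg 1 [0°–34.5°] uniform, h=13: full span → s += 13 → s = 13.0000
seg 2 [34.5°–155.8°] dwell: s stays 13.0000
seg 3 [155.8°–190°] cycloidal, h=23: θ=184° here. β=28.2, B=34.2. 23·(0.8246 − sin(2π·0.8246)/(2π)) = 22.2311 → s = 35.2311

35.2311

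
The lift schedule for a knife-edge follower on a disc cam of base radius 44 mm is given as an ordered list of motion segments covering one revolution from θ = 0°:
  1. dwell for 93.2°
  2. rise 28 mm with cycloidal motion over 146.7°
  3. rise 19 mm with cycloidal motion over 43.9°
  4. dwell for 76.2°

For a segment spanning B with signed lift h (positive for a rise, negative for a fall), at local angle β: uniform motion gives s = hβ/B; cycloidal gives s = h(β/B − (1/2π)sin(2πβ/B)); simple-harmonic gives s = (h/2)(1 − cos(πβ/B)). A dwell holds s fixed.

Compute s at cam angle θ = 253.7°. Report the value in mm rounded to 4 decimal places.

seg 1 [0°–93.2°] dwell: s stays 0.0000
seg 2 [93.2°–239.9°] cycloidal, h=28: full span → s += 28 → s = 28.0000
seg 3 [239.9°–283.8°] cycloidal, h=19: θ=253.7° here. β=13.8, B=43.9. 19·(0.3144 − sin(2π·0.3144)/(2π)) = 3.1926 → s = 31.1926

31.1926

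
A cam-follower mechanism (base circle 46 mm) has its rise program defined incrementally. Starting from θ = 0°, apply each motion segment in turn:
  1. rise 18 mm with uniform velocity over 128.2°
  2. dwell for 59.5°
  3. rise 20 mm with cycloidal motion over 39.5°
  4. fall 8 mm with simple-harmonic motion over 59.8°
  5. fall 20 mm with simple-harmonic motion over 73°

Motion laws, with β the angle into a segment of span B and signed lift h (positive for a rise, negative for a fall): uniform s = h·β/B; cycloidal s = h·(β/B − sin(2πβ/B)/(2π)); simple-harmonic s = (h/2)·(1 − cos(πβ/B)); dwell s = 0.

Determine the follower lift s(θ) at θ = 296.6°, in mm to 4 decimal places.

seg 1 [0°–128.2°] uniform, h=18: full span → s += 18 → s = 18.0000
seg 2 [128.2°–187.7°] dwell: s stays 18.0000
seg 3 [187.7°–227.2°] cycloidal, h=20: full span → s += 20 → s = 38.0000
seg 4 [227.2°–287°] simple-harmonic, h=-8: full span → s += -8 → s = 30.0000
seg 5 [287°–360°] simple-harmonic, h=-20: θ=296.6° here. β=9.6, B=73. -20/2·(1 − cos(π·0.1315)) = -0.8414 → s = 29.1586

29.1586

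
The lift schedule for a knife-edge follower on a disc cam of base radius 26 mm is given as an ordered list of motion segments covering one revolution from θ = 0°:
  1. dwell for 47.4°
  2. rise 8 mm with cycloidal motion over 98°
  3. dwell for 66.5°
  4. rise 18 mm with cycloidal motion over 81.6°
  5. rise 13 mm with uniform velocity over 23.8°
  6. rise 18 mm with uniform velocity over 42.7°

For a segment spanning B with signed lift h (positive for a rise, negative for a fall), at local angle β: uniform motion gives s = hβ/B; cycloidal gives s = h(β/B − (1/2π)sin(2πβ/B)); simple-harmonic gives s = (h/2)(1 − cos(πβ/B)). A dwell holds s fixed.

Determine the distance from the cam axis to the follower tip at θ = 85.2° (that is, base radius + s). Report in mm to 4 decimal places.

seg 1 [0°–47.4°] dwell: s stays 0.0000
seg 2 [47.4°–145.4°] cycloidal, h=8: θ=85.2° here. β=37.8, B=98. 8·(0.3857 − sin(2π·0.3857)/(2π)) = 2.2480 → s = 2.2480
radial distance = base radius + s = 26 + 2.2480 = 28.2480

28.2480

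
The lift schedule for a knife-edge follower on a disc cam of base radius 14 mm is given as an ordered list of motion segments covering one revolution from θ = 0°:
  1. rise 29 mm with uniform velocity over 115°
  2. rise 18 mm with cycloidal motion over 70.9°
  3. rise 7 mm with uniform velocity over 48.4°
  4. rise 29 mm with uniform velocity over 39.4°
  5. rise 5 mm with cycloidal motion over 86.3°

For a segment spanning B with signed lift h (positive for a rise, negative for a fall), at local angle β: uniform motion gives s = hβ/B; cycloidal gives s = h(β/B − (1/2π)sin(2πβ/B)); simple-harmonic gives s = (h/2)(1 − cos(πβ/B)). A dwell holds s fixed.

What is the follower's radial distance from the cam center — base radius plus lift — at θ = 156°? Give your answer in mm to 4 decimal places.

seg 1 [0°–115°] uniform, h=29: full span → s += 29 → s = 29.0000
seg 2 [115°–185.9°] cycloidal, h=18: θ=156° here. β=41, B=70.9. 18·(0.5783 − sin(2π·0.5783)/(2π)) = 11.7619 → s = 40.7619
radial distance = base radius + s = 14 + 40.7619 = 54.7619

54.7619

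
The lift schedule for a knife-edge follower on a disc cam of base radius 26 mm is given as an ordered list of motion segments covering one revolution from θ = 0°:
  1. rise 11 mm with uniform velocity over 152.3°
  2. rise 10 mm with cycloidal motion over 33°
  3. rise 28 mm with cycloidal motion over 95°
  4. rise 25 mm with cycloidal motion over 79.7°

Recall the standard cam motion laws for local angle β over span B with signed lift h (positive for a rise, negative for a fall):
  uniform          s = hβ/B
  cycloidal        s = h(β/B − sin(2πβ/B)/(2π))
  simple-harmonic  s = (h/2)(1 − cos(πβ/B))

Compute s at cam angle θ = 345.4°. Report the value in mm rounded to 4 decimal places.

seg 1 [0°–152.3°] uniform, h=11: full span → s += 11 → s = 11.0000
seg 2 [152.3°–185.3°] cycloidal, h=10: full span → s += 10 → s = 21.0000
seg 3 [185.3°–280.3°] cycloidal, h=28: full span → s += 28 → s = 49.0000
seg 4 [280.3°–360°] cycloidal, h=25: θ=345.4° here. β=65.1, B=79.7. 25·(0.8168 − sin(2π·0.8168)/(2π)) = 24.0537 → s = 73.0537

73.0537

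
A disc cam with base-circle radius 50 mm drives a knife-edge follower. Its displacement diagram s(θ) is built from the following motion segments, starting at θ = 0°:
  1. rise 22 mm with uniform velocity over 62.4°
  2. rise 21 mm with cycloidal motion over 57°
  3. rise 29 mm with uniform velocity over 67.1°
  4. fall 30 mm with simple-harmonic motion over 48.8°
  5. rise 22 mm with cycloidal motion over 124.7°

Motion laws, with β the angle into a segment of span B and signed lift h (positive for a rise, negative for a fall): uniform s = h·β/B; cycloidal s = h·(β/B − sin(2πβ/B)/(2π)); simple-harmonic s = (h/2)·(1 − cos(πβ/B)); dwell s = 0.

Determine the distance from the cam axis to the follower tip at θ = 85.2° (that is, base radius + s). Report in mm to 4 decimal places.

seg 1 [0°–62.4°] uniform, h=22: full span → s += 22 → s = 22.0000
seg 2 [62.4°–119.4°] cycloidal, h=21: θ=85.2° here. β=22.8, B=57. 21·(0.4000 − sin(2π·0.4000)/(2π)) = 6.4355 → s = 28.4355
radial distance = base radius + s = 50 + 28.4355 = 78.4355

78.4355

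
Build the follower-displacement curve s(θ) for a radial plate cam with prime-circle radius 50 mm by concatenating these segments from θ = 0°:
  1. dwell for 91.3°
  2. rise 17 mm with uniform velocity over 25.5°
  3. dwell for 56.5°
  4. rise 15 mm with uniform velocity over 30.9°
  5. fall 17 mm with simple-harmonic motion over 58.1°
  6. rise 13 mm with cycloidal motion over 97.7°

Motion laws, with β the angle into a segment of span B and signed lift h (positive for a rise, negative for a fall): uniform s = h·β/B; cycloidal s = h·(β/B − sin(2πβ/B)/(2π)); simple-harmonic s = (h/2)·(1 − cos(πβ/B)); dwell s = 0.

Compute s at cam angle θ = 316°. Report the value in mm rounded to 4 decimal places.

seg 1 [0°–91.3°] dwell: s stays 0.0000
seg 2 [91.3°–116.8°] uniform, h=17: full span → s += 17 → s = 17.0000
seg 3 [116.8°–173.3°] dwell: s stays 17.0000
seg 4 [173.3°–204.2°] uniform, h=15: full span → s += 15 → s = 32.0000
seg 5 [204.2°–262.3°] simple-harmonic, h=-17: full span → s += -17 → s = 15.0000
seg 6 [262.3°–360°] cycloidal, h=13: θ=316° here. β=53.7, B=97.7. 13·(0.5496 − sin(2π·0.5496)/(2π)) = 7.7803 → s = 22.7803

22.7803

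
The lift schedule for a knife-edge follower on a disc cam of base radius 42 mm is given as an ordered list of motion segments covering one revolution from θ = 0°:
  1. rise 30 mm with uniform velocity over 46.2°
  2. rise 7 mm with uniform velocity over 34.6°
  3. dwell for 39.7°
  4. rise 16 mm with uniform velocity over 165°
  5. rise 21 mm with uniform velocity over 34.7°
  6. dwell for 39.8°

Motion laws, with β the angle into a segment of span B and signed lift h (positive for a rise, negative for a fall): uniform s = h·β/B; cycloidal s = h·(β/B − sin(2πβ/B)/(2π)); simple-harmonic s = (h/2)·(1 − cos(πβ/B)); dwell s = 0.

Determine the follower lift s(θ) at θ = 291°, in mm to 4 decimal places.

seg 1 [0°–46.2°] uniform, h=30: full span → s += 30 → s = 30.0000
seg 2 [46.2°–80.8°] uniform, h=7: full span → s += 7 → s = 37.0000
seg 3 [80.8°–120.5°] dwell: s stays 37.0000
seg 4 [120.5°–285.5°] uniform, h=16: full span → s += 16 → s = 53.0000
seg 5 [285.5°–320.2°] uniform, h=21: θ=291° here. β=5.5, B=34.7. 21·5.5/34.7 = 3.3285 → s = 56.3285

56.3285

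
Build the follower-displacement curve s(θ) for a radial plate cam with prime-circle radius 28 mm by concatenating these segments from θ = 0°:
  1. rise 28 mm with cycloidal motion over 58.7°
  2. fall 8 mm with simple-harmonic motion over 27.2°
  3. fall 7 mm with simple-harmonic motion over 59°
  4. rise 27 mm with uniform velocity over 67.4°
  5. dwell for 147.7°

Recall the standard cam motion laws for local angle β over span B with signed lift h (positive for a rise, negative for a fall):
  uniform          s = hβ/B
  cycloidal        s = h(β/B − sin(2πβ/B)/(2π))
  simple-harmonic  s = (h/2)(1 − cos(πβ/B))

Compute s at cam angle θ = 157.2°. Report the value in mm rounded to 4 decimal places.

seg 1 [0°–58.7°] cycloidal, h=28: full span → s += 28 → s = 28.0000
seg 2 [58.7°–85.9°] simple-harmonic, h=-8: full span → s += -8 → s = 20.0000
seg 3 [85.9°–144.9°] simple-harmonic, h=-7: full span → s += -7 → s = 13.0000
seg 4 [144.9°–212.3°] uniform, h=27: θ=157.2° here. β=12.3, B=67.4. 27·12.3/67.4 = 4.9273 → s = 17.9273

17.9273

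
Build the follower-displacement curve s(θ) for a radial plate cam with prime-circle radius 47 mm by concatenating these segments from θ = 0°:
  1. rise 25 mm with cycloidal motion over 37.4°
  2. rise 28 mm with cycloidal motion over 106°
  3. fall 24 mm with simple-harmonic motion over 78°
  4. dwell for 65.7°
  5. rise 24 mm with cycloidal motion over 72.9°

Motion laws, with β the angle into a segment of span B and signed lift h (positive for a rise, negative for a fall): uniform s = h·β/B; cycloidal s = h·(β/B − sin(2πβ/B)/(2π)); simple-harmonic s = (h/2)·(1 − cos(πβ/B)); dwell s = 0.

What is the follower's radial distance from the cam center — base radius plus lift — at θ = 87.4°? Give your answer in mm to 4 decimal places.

seg 1 [0°–37.4°] cycloidal, h=25: full span → s += 25 → s = 25.0000
seg 2 [37.4°–143.4°] cycloidal, h=28: θ=87.4° here. β=50, B=106. 28·(0.4717 − sin(2π·0.4717)/(2π)) = 12.4193 → s = 37.4193
radial distance = base radius + s = 47 + 37.4193 = 84.4193

84.4193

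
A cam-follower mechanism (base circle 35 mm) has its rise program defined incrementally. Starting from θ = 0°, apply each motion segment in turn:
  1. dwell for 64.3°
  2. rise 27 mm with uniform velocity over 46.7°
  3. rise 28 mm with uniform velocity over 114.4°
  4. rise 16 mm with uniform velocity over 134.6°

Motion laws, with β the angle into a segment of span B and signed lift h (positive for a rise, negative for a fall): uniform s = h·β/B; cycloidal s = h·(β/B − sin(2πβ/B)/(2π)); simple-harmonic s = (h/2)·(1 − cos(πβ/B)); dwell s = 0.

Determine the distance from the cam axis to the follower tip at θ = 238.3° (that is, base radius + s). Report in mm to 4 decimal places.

seg 1 [0°–64.3°] dwell: s stays 0.0000
seg 2 [64.3°–111°] uniform, h=27: full span → s += 27 → s = 27.0000
seg 3 [111°–225.4°] uniform, h=28: full span → s += 28 → s = 55.0000
seg 4 [225.4°–360°] uniform, h=16: θ=238.3° here. β=12.9, B=134.6. 16·12.9/134.6 = 1.5334 → s = 56.5334
radial distance = base radius + s = 35 + 56.5334 = 91.5334

91.5334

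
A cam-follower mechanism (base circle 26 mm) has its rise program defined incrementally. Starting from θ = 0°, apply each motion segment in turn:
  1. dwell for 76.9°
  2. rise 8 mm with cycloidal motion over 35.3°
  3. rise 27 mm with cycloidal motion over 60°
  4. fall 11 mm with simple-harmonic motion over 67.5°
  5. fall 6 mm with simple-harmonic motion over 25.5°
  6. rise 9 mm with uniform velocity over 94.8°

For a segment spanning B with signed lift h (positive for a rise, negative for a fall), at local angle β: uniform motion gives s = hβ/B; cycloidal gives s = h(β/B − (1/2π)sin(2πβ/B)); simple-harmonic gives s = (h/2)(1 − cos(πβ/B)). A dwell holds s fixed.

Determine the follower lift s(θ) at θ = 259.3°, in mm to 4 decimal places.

seg 1 [0°–76.9°] dwell: s stays 0.0000
seg 2 [76.9°–112.2°] cycloidal, h=8: full span → s += 8 → s = 8.0000
seg 3 [112.2°–172.2°] cycloidal, h=27: full span → s += 27 → s = 35.0000
seg 4 [172.2°–239.7°] simple-harmonic, h=-11: full span → s += -11 → s = 24.0000
seg 5 [239.7°–265.2°] simple-harmonic, h=-6: θ=259.3° here. β=19.6, B=25.5. -6/2·(1 − cos(π·0.7686)) = -5.2418 → s = 18.7582

18.7582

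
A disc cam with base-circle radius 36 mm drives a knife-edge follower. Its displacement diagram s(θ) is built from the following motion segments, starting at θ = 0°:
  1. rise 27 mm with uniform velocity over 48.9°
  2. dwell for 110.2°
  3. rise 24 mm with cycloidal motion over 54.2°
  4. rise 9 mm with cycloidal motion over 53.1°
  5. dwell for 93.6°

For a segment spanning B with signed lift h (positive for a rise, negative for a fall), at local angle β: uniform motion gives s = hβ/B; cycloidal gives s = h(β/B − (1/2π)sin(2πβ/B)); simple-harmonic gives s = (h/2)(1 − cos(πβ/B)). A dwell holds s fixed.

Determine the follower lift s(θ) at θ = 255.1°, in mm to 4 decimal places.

seg 1 [0°–48.9°] uniform, h=27: full span → s += 27 → s = 27.0000
seg 2 [48.9°–159.1°] dwell: s stays 27.0000
seg 3 [159.1°–213.3°] cycloidal, h=24: full span → s += 24 → s = 51.0000
seg 4 [213.3°–266.4°] cycloidal, h=9: θ=255.1° here. β=41.8, B=53.1. 9·(0.7872 − sin(2π·0.7872)/(2π)) = 8.4782 → s = 59.4782

59.4782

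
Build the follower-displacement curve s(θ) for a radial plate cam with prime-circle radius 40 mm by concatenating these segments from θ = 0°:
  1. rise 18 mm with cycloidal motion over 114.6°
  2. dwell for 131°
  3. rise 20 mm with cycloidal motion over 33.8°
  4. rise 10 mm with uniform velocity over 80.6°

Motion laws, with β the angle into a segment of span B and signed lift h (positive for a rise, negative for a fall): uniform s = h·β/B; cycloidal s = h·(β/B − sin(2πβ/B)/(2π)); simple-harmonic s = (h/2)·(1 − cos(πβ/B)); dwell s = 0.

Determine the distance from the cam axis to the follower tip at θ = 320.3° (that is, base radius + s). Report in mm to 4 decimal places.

seg 1 [0°–114.6°] cycloidal, h=18: full span → s += 18 → s = 18.0000
seg 2 [114.6°–245.6°] dwell: s stays 18.0000
seg 3 [245.6°–279.4°] cycloidal, h=20: full span → s += 20 → s = 38.0000
seg 4 [279.4°–360°] uniform, h=10: θ=320.3° here. β=40.9, B=80.6. 10·40.9/80.6 = 5.0744 → s = 43.0744
radial distance = base radius + s = 40 + 43.0744 = 83.0744

83.0744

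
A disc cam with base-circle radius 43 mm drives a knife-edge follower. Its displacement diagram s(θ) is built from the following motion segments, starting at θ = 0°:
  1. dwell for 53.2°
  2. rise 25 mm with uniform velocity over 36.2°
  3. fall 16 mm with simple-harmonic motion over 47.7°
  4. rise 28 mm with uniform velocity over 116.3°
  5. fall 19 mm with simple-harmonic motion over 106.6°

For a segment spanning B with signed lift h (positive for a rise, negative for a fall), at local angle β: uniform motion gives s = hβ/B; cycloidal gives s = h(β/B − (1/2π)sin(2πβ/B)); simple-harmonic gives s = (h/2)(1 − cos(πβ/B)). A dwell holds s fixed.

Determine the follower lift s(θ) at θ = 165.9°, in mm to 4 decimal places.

seg 1 [0°–53.2°] dwell: s stays 0.0000
seg 2 [53.2°–89.4°] uniform, h=25: full span → s += 25 → s = 25.0000
seg 3 [89.4°–137.1°] simple-harmonic, h=-16: full span → s += -16 → s = 9.0000
seg 4 [137.1°–253.4°] uniform, h=28: θ=165.9° here. β=28.8, B=116.3. 28·28.8/116.3 = 6.9338 → s = 15.9338

15.9338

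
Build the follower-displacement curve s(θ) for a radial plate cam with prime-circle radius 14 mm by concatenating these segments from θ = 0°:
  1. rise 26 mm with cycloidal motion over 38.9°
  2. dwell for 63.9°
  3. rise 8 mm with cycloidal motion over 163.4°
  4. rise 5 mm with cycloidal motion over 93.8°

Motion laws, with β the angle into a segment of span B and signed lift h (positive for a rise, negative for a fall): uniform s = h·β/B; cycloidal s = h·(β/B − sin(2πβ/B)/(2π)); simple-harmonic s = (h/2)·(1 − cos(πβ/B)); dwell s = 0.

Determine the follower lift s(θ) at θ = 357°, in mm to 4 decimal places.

seg 1 [0°–38.9°] cycloidal, h=26: full span → s += 26 → s = 26.0000
seg 2 [38.9°–102.8°] dwell: s stays 26.0000
seg 3 [102.8°–266.2°] cycloidal, h=8: full span → s += 8 → s = 34.0000
seg 4 [266.2°–360°] cycloidal, h=5: θ=357° here. β=90.8, B=93.8. 5·(0.9680 − sin(2π·0.9680)/(2π)) = 4.9989 → s = 38.9989

38.9989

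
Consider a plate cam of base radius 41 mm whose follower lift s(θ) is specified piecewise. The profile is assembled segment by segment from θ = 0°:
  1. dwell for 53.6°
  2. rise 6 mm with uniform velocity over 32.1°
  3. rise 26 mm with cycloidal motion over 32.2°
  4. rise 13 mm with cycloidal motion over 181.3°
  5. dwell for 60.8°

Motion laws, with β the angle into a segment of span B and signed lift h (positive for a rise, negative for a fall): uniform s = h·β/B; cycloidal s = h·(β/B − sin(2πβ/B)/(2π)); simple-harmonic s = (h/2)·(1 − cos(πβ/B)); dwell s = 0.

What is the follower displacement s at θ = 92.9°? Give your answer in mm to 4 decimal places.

seg 1 [0°–53.6°] dwell: s stays 0.0000
seg 2 [53.6°–85.7°] uniform, h=6: full span → s += 6 → s = 6.0000
seg 3 [85.7°–117.9°] cycloidal, h=26: θ=92.9° here. β=7.2, B=32.2. 26·(0.2236 − sin(2π·0.2236)/(2π)) = 1.7324 → s = 7.7324

7.7324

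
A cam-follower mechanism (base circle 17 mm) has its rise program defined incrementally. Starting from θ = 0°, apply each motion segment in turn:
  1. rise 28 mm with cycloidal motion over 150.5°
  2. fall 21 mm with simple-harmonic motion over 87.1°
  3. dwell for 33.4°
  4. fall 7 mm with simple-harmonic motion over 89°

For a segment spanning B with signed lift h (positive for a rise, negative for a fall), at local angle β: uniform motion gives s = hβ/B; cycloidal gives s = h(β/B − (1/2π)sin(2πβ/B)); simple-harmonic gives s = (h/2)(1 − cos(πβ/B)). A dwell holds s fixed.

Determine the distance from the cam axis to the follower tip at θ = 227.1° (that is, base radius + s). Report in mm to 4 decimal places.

seg 1 [0°–150.5°] cycloidal, h=28: full span → s += 28 → s = 28.0000
seg 2 [150.5°–237.6°] simple-harmonic, h=-21: θ=227.1° here. β=76.6, B=87.1. -21/2·(1 − cos(π·0.8794)) = -20.2559 → s = 7.7441
radial distance = base radius + s = 17 + 7.7441 = 24.7441

24.7441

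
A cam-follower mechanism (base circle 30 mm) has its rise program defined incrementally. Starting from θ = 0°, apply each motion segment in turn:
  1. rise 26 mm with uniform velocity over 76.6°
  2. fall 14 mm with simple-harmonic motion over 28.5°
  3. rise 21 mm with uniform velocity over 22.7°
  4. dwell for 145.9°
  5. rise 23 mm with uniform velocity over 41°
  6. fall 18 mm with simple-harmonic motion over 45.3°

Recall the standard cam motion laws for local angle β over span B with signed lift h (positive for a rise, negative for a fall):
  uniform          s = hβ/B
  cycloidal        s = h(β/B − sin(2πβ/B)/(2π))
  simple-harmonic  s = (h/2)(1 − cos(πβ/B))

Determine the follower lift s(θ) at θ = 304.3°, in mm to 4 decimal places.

seg 1 [0°–76.6°] uniform, h=26: full span → s += 26 → s = 26.0000
seg 2 [76.6°–105.1°] simple-harmonic, h=-14: full span → s += -14 → s = 12.0000
seg 3 [105.1°–127.8°] uniform, h=21: full span → s += 21 → s = 33.0000
seg 4 [127.8°–273.7°] dwell: s stays 33.0000
seg 5 [273.7°–314.7°] uniform, h=23: θ=304.3° here. β=30.6, B=41. 23·30.6/41 = 17.1659 → s = 50.1659

50.1659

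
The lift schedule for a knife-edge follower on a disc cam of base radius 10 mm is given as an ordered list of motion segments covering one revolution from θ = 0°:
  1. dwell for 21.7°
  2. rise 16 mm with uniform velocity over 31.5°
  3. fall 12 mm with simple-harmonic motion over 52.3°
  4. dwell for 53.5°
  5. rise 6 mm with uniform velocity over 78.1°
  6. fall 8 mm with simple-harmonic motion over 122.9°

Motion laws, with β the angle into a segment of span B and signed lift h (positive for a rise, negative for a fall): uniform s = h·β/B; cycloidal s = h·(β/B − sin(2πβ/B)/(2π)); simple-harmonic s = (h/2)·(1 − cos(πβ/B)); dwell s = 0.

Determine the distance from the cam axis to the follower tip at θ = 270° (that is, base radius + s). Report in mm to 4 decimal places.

seg 1 [0°–21.7°] dwell: s stays 0.0000
seg 2 [21.7°–53.2°] uniform, h=16: full span → s += 16 → s = 16.0000
seg 3 [53.2°–105.5°] simple-harmonic, h=-12: full span → s += -12 → s = 4.0000
seg 4 [105.5°–159°] dwell: s stays 4.0000
seg 5 [159°–237.1°] uniform, h=6: full span → s += 6 → s = 10.0000
seg 6 [237.1°–360°] simple-harmonic, h=-8: θ=270° here. β=32.9, B=122.9. -8/2·(1 − cos(π·0.2677)) = -1.3331 → s = 8.6669
radial distance = base radius + s = 10 + 8.6669 = 18.6669

18.6669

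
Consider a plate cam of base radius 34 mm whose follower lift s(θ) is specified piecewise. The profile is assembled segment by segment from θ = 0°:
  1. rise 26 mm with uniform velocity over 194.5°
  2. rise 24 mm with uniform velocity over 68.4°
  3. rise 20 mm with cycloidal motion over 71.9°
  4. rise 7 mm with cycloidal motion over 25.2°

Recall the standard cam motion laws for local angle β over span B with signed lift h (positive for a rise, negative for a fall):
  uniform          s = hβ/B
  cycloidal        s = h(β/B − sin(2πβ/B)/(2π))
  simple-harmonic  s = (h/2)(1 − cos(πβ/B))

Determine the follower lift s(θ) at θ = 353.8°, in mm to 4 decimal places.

seg 1 [0°–194.5°] uniform, h=26: full span → s += 26 → s = 26.0000
seg 2 [194.5°–262.9°] uniform, h=24: full span → s += 24 → s = 50.0000
seg 3 [262.9°–334.8°] cycloidal, h=20: full span → s += 20 → s = 70.0000
seg 4 [334.8°–360°] cycloidal, h=7: θ=353.8° here. β=19, B=25.2. 7·(0.7540 − sin(2π·0.7540)/(2π)) = 6.3915 → s = 76.3915

76.3915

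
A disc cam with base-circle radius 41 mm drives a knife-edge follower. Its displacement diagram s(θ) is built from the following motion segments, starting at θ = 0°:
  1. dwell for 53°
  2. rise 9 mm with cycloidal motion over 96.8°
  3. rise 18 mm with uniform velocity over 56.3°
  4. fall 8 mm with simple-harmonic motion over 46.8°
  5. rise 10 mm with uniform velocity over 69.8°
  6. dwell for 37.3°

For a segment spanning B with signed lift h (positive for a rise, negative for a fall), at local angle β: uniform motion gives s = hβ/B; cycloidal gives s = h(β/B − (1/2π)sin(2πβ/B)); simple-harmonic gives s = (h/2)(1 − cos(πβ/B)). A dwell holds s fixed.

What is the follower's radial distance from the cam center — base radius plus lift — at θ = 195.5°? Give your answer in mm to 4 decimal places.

seg 1 [0°–53°] dwell: s stays 0.0000
seg 2 [53°–149.8°] cycloidal, h=9: full span → s += 9 → s = 9.0000
seg 3 [149.8°–206.1°] uniform, h=18: θ=195.5° here. β=45.7, B=56.3. 18·45.7/56.3 = 14.6110 → s = 23.6110
radial distance = base radius + s = 41 + 23.6110 = 64.6110

64.6110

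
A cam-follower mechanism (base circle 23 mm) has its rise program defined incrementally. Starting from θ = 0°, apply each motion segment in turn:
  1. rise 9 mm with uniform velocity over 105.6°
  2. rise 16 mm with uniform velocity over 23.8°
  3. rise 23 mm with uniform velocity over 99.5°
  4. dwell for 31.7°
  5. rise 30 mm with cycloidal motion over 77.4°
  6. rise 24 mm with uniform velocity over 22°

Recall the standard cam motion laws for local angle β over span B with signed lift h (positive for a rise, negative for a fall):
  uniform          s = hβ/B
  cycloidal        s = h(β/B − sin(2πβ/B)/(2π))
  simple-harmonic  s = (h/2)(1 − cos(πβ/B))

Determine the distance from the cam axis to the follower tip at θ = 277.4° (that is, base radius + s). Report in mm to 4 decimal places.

seg 1 [0°–105.6°] uniform, h=9: full span → s += 9 → s = 9.0000
seg 2 [105.6°–129.4°] uniform, h=16: full span → s += 16 → s = 25.0000
seg 3 [129.4°–228.9°] uniform, h=23: full span → s += 23 → s = 48.0000
seg 4 [228.9°–260.6°] dwell: s stays 48.0000
seg 5 [260.6°–338°] cycloidal, h=30: θ=277.4° here. β=16.8, B=77.4. 30·(0.2171 − sin(2π·0.2171)/(2π)) = 1.8389 → s = 49.8389
radial distance = base radius + s = 23 + 49.8389 = 72.8389

72.8389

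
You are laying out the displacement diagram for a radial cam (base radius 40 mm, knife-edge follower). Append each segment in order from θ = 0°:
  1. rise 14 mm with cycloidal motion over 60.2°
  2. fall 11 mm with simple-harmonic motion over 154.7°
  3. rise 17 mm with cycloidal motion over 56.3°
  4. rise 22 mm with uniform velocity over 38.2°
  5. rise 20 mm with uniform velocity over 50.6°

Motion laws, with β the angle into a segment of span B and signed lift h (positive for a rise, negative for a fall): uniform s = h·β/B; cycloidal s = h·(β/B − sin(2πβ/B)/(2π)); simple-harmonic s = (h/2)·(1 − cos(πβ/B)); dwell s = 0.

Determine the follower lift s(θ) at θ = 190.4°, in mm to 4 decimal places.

seg 1 [0°–60.2°] cycloidal, h=14: full span → s += 14 → s = 14.0000
seg 2 [60.2°–214.9°] simple-harmonic, h=-11: θ=190.4° here. β=130.2, B=154.7. -11/2·(1 − cos(π·0.8416)) = -10.3332 → s = 3.6668

3.6668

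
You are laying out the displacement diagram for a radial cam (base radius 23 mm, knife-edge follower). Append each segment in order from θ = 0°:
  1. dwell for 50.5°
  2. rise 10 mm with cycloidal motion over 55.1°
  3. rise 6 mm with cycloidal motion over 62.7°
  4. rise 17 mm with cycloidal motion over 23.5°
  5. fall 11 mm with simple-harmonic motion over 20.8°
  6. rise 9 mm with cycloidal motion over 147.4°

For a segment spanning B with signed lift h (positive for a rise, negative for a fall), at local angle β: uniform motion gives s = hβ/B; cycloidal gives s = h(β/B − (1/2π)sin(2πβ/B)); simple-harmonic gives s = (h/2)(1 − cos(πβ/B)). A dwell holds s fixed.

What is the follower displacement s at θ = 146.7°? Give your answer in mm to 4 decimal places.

seg 1 [0°–50.5°] dwell: s stays 0.0000
seg 2 [50.5°–105.6°] cycloidal, h=10: full span → s += 10 → s = 10.0000
seg 3 [105.6°–168.3°] cycloidal, h=6: θ=146.7° here. β=41.1, B=62.7. 6·(0.6555 − sin(2π·0.6555)/(2π)) = 4.7245 → s = 14.7245

14.7245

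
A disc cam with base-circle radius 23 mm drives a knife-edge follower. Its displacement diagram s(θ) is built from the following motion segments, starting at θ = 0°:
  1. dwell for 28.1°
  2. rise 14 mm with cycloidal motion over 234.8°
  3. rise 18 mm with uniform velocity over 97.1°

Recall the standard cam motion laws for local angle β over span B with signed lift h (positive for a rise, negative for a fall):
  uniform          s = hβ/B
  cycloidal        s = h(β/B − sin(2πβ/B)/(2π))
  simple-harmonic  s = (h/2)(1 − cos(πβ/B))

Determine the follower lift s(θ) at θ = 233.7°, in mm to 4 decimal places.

seg 1 [0°–28.1°] dwell: s stays 0.0000
seg 2 [28.1°–262.9°] cycloidal, h=14: θ=233.7° here. β=205.6, B=234.8. 14·(0.8756 − sin(2π·0.8756)/(2π)) = 13.8282 → s = 13.8282

13.8282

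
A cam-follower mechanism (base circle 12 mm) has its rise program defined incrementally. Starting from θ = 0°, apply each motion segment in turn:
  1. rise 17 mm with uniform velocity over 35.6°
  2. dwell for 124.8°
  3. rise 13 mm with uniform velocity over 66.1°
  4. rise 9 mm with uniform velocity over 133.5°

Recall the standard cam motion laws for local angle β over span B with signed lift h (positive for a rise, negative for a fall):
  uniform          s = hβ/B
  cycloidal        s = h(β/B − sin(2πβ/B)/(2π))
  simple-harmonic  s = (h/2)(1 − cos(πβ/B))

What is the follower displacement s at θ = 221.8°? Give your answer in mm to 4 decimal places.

seg 1 [0°–35.6°] uniform, h=17: full span → s += 17 → s = 17.0000
seg 2 [35.6°–160.4°] dwell: s stays 17.0000
seg 3 [160.4°–226.5°] uniform, h=13: θ=221.8° here. β=61.4, B=66.1. 13·61.4/66.1 = 12.0756 → s = 29.0756

29.0756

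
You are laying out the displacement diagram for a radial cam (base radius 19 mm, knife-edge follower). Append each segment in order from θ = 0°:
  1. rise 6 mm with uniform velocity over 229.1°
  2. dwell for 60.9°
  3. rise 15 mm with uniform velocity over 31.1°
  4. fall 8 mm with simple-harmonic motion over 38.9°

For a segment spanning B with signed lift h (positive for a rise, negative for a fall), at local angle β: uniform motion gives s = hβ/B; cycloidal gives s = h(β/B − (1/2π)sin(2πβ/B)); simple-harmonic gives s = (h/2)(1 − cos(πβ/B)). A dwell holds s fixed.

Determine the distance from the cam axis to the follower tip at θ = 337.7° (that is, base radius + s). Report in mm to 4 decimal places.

seg 1 [0°–229.1°] uniform, h=6: full span → s += 6 → s = 6.0000
seg 2 [229.1°–290°] dwell: s stays 6.0000
seg 3 [290°–321.1°] uniform, h=15: full span → s += 15 → s = 21.0000
seg 4 [321.1°–360°] simple-harmonic, h=-8: θ=337.7° here. β=16.6, B=38.9. -8/2·(1 − cos(π·0.4267)) = -3.0874 → s = 17.9126
radial distance = base radius + s = 19 + 17.9126 = 36.9126

36.9126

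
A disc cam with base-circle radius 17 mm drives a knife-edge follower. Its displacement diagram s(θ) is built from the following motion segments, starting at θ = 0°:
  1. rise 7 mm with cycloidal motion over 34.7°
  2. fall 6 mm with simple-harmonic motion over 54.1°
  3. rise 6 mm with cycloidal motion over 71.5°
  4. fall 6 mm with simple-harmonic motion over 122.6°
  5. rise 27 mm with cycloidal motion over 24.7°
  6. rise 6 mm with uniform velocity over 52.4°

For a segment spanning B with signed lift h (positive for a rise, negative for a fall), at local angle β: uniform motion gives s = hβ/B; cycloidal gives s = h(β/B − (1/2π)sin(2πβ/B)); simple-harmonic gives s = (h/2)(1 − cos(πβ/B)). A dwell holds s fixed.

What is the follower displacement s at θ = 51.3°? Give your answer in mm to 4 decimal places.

seg 1 [0°–34.7°] cycloidal, h=7: full span → s += 7 → s = 7.0000
seg 2 [34.7°–88.8°] simple-harmonic, h=-6: θ=51.3° here. β=16.6, B=54.1. -6/2·(1 − cos(π·0.3068)) = -1.2892 → s = 5.7108

5.7108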